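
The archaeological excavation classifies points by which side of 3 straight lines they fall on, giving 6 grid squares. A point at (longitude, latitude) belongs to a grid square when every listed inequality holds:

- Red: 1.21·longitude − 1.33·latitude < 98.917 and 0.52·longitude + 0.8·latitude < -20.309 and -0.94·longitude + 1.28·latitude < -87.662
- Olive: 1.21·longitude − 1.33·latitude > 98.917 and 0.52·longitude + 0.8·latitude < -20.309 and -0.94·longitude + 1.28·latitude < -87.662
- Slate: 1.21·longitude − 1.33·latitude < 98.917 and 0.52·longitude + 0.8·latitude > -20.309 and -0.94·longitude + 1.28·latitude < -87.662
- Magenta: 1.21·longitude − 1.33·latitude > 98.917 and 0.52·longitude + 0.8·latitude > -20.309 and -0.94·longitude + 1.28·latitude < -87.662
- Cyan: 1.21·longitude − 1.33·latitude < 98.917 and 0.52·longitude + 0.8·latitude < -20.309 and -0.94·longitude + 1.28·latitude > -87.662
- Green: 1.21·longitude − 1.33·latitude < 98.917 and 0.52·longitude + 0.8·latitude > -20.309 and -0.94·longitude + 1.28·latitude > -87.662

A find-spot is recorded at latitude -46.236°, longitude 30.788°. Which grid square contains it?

Red

1.21·30.788 − 1.33·-46.236 = 98.747, which is < 98.917
0.52·30.788 + 0.8·-46.236 = -20.979, which is < -20.309
-0.94·30.788 + 1.28·-46.236 = -88.123, which is < -87.662
This sign pattern matches Red.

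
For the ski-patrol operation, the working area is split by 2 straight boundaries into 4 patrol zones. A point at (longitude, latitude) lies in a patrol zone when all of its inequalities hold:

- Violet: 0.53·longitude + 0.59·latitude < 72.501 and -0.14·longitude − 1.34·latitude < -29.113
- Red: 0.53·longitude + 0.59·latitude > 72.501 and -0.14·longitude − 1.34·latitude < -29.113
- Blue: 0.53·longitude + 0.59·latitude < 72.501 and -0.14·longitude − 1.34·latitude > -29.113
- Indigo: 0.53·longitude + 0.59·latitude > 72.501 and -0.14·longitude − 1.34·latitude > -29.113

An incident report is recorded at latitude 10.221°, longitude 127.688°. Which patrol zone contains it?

0.53·127.688 + 0.59·10.221 = 73.705, which is > 72.501
-0.14·127.688 − 1.34·10.221 = -31.572, which is < -29.113
This sign pattern matches Red.

Red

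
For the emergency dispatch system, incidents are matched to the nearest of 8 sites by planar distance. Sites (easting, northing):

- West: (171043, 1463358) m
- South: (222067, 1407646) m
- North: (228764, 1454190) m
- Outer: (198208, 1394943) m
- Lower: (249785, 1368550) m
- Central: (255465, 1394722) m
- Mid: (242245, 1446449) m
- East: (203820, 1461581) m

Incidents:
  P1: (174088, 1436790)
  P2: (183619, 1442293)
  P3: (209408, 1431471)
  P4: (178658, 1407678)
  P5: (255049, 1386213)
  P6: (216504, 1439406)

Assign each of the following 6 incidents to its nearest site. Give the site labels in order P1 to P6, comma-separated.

West, West, South, Outer, Central, North

P1 → West (d²=715130649.00)
P2 → West (d²=601890001.00)
P3 → South (d²=727880906.00)
P4 → Outer (d²=544382725.00)
P5 → Central (d²=72576137.00)
P6 → North (d²=368874256.00)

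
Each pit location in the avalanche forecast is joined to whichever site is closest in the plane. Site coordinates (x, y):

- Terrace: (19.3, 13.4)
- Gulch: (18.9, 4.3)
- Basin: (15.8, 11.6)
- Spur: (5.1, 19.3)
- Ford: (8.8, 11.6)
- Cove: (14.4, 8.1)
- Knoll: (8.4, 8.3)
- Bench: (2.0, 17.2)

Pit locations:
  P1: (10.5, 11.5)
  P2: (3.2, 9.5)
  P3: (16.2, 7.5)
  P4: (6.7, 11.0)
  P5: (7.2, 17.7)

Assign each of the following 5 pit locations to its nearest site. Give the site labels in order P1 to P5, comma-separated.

P1 → Ford (d²=2.90)
P2 → Knoll (d²=28.48)
P3 → Cove (d²=3.60)
P4 → Ford (d²=4.77)
P5 → Spur (d²=6.97)

Ford, Knoll, Cove, Ford, Spur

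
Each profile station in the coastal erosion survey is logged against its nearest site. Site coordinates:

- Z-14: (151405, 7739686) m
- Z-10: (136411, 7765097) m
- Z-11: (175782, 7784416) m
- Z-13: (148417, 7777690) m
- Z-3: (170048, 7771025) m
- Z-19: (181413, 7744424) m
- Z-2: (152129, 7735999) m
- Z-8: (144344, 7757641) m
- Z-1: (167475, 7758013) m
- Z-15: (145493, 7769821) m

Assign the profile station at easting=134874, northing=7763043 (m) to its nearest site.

Z-10

Squared distances to each site:
Z-14: 818823410.000; Z-10: 6581285.000; Z-11: 2130269593.000; Z-13: 397947458.000; Z-3: 1300922600.000; Z-19: 2512545682.000; Z-2: 1029112961.000; Z-8: 118862504.000; Z-1: 1088126101.000; Z-15: 158704445.000.
Minimum at Z-10.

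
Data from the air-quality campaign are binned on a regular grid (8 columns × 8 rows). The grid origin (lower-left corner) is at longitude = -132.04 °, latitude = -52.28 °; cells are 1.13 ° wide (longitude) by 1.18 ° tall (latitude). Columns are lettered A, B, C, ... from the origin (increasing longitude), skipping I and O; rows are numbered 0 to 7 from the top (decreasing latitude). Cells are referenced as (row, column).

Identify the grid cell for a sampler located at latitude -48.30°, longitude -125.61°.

(4, F)

Column index: ⌊(-125.61 − -132.04) / 1.13⌋ = ⌊5.690⌋ = 5 → column F
Row offset from origin: ⌊(-48.30 − -52.28) / 1.18⌋ = ⌊3.373⌋ = 3 → row 4 (counted from top)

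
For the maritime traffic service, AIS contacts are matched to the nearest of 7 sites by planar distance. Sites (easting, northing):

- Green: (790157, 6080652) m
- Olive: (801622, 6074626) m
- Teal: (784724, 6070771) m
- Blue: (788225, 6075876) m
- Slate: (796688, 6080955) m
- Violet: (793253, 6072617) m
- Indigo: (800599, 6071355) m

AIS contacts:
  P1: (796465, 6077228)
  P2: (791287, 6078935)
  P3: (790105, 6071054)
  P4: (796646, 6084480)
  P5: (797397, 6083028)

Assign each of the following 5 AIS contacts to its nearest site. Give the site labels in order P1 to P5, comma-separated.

Slate, Green, Violet, Slate, Slate

P1 → Slate (d²=13940258.00)
P2 → Green (d²=4224989.00)
P3 → Violet (d²=12352873.00)
P4 → Slate (d²=12427389.00)
P5 → Slate (d²=4800010.00)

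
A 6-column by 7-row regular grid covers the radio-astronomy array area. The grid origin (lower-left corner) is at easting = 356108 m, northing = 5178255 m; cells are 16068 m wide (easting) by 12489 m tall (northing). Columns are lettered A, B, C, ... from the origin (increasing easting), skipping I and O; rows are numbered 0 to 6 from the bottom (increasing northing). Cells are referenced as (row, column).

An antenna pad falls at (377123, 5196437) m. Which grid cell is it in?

(1, B)

Column index: ⌊(377123 − 356108) / 16068⌋ = ⌊1.308⌋ = 1 → column B
Row offset from origin: ⌊(5196437 − 5178255) / 12489⌋ = ⌊1.456⌋ = 1 → row 1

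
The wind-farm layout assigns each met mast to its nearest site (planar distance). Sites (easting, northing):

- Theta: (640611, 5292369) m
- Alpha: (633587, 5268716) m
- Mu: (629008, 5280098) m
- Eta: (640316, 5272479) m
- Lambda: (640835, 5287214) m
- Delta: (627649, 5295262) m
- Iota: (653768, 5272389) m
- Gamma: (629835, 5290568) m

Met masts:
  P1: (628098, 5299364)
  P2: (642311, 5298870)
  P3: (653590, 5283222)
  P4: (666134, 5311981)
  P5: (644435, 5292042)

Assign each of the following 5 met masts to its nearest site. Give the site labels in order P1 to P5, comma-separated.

P1 → Delta (d²=17028005.00)
P2 → Theta (d²=45153001.00)
P3 → Iota (d²=117385573.00)
P4 → Theta (d²=1036054073.00)
P5 → Theta (d²=14729905.00)

Delta, Theta, Iota, Theta, Theta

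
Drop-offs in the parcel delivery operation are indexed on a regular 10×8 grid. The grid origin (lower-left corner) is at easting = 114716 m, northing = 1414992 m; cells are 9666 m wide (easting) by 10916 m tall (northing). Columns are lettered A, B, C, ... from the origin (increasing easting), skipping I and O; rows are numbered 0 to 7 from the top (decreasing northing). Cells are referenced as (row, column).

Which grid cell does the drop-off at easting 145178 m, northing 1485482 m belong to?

(1, D)

Column index: ⌊(145178 − 114716) / 9666⌋ = ⌊3.151⌋ = 3 → column D
Row offset from origin: ⌊(1485482 − 1414992) / 10916⌋ = ⌊6.457⌋ = 6 → row 1 (counted from top)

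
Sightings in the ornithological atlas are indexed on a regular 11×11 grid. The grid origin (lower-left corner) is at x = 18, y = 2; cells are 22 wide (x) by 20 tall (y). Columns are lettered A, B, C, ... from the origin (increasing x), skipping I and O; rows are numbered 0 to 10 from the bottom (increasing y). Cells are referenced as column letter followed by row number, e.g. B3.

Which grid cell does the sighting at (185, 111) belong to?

H5

Column index: ⌊(185 − 18) / 22⌋ = ⌊7.591⌋ = 7 → column H
Row offset from origin: ⌊(111 − 2) / 20⌋ = ⌊5.450⌋ = 5 → row 5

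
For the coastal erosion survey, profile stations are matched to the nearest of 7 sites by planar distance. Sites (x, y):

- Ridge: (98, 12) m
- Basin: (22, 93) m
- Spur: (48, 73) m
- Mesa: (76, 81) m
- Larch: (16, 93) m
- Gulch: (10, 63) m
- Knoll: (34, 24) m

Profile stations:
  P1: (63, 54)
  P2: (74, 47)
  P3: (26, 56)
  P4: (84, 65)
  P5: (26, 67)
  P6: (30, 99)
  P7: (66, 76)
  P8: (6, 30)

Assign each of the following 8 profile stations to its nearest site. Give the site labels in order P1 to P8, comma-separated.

P1 → Spur (d²=586.00)
P2 → Mesa (d²=1160.00)
P3 → Gulch (d²=305.00)
P4 → Mesa (d²=320.00)
P5 → Gulch (d²=272.00)
P6 → Basin (d²=100.00)
P7 → Mesa (d²=125.00)
P8 → Knoll (d²=820.00)

Spur, Mesa, Gulch, Mesa, Gulch, Basin, Mesa, Knoll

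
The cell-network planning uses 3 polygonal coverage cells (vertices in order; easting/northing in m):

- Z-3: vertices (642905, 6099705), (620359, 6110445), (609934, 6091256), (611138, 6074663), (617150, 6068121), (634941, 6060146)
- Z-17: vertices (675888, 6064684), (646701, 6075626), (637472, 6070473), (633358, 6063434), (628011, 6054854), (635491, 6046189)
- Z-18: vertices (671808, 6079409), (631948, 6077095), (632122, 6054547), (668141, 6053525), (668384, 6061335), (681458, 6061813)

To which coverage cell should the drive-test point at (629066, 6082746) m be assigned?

Cast a ray rightward from (629066, 6082746). For each polygon, the edges (by vertex number in listed order) whose endpoints lie on opposite sides of northing = 6082746, where each meets that height, and whether that is right or left of the point:
Z-3: 3–4 at easting≈610551.5 (left), 6–1 at easting≈639490.8 (right) → 1 crossing.
Z-17: no edge straddles that height → 0 crossings.
Z-18: no edge straddles that height → 0 crossings.
Only Z-3 has an odd count, so the point is inside Z-3.

Z-3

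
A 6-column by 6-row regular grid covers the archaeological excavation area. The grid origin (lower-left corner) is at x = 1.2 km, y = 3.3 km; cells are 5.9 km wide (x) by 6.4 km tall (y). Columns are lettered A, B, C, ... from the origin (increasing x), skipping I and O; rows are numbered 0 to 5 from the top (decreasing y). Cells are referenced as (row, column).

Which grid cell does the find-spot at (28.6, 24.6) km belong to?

Column index: ⌊(28.6 − 1.2) / 5.9⌋ = ⌊4.644⌋ = 4 → column E
Row offset from origin: ⌊(24.6 − 3.3) / 6.4⌋ = ⌊3.328⌋ = 3 → row 2 (counted from top)

(2, E)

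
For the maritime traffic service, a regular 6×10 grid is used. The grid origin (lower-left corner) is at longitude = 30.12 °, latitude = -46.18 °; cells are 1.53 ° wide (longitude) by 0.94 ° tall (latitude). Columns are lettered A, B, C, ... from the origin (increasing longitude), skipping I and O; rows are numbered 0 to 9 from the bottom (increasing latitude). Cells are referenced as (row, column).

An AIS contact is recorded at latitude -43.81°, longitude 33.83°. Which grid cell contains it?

Column index: ⌊(33.83 − 30.12) / 1.53⌋ = ⌊2.425⌋ = 2 → column C
Row offset from origin: ⌊(-43.81 − -46.18) / 0.94⌋ = ⌊2.521⌋ = 2 → row 2

(2, C)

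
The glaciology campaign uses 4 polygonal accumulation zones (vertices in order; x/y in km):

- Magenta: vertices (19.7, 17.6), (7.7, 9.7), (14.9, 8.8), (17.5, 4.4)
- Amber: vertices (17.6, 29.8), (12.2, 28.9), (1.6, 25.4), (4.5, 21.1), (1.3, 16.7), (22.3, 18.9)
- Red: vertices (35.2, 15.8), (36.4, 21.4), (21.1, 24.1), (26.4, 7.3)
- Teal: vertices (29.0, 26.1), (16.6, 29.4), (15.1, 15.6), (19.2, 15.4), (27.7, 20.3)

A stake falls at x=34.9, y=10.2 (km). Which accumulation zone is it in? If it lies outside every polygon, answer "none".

none

Cast a ray rightward from (34.9, 10.2). For each polygon, the edges (by vertex number in listed order) whose endpoints lie on opposite sides of y = 10.2, where each meets that height, and whether that is right or left of the point:
Magenta: 1–2 at x≈8.46 (left), 4–1 at x≈18.47 (left) → 0 crossings.
Amber: no edge straddles that height → 0 crossings.
Red: 3–4 at x≈25.49 (left), 4–1 at x≈29.40 (left) → 0 crossings.
Teal: no edge straddles that height → 0 crossings.
All counts are even, so the point lies outside every listed polygon.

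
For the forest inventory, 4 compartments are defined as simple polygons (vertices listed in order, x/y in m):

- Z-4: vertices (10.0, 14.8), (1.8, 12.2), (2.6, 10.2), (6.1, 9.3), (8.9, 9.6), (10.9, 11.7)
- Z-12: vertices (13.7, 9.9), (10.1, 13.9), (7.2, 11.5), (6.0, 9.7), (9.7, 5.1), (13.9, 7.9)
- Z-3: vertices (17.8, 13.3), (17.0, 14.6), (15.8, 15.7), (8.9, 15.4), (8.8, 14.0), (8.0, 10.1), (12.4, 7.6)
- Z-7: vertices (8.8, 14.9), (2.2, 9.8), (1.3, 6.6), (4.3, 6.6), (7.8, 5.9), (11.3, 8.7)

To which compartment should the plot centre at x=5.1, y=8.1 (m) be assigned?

Z-7

Cast a ray rightward from (5.1, 8.1). For each polygon, the edges (by vertex number in listed order) whose endpoints lie on opposite sides of y = 8.1, where each meets that height, and whether that is right or left of the point:
Z-4: no edge straddles that height → 0 crossings.
Z-12: 4–5 at x≈7.29 (right), 6–1 at x≈13.88 (right) → 2 crossings.
Z-3: 6–7 at x≈11.52 (right), 7–1 at x≈12.87 (right) → 2 crossings.
Z-7: 2–3 at x≈1.72 (left), 5–6 at x≈10.55 (right) → 1 crossing.
Only Z-7 has an odd count, so the point is inside Z-7.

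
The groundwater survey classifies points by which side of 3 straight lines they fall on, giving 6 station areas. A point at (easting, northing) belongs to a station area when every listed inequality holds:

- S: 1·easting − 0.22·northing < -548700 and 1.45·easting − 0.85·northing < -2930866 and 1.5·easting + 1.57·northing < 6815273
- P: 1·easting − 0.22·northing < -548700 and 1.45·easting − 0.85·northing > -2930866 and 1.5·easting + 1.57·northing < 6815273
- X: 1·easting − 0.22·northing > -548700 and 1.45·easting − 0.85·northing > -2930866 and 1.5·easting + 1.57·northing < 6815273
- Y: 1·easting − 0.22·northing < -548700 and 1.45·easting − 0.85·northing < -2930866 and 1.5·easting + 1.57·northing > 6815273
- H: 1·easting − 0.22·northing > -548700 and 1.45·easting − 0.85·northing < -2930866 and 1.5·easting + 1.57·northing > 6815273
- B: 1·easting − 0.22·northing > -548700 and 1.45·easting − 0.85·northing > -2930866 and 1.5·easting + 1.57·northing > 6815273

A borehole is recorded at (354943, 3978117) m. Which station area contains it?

X

1·354943 − 0.22·3978117 = -520242.740, which is > -548700
1.45·354943 − 0.85·3978117 = -2866732.100, which is > -2930866
1.5·354943 + 1.57·3978117 = 6778058.190, which is < 6815273
This sign pattern matches X.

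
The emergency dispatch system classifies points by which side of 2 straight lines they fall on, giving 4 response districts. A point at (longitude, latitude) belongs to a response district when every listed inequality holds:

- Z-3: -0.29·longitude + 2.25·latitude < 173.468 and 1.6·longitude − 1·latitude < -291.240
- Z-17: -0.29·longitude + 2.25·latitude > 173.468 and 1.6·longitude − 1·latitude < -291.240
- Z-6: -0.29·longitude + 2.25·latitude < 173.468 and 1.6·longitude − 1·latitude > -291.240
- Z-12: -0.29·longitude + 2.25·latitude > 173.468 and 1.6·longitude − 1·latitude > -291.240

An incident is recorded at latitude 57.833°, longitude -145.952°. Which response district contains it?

-0.29·-145.952 + 2.25·57.833 = 172.450, which is < 173.468
1.6·-145.952 − 1·57.833 = -291.356, which is < -291.240
This sign pattern matches Z-3.

Z-3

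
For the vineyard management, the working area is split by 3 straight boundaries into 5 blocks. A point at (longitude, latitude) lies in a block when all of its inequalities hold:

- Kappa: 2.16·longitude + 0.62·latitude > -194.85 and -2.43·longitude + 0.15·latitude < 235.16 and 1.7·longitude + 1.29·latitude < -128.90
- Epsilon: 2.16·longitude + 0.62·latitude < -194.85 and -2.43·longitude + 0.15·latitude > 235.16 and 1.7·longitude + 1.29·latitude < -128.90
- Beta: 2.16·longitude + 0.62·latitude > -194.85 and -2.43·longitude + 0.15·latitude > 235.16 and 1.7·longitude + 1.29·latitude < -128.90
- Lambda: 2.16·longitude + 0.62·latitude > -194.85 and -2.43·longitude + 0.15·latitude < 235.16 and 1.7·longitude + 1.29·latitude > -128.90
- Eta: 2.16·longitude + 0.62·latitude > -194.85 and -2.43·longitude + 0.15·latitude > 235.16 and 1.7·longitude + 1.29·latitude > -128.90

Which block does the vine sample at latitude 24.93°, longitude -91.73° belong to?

2.16·-91.73 + 0.62·24.93 = -182.680, which is > -194.85
-2.43·-91.73 + 0.15·24.93 = 226.643, which is < 235.16
1.7·-91.73 + 1.29·24.93 = -123.781, which is > -128.90
This sign pattern matches Lambda.

Lambda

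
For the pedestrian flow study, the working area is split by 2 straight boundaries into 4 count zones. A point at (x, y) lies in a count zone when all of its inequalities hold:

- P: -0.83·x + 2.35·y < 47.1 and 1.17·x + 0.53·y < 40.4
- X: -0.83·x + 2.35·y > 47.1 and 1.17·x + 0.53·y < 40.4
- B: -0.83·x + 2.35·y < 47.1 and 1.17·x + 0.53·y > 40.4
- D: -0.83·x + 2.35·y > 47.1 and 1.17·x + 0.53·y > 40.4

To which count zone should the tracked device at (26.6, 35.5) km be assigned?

-0.83·26.6 + 2.35·35.5 = 61.347, which is > 47.1
1.17·26.6 + 0.53·35.5 = 49.937, which is > 40.4
This sign pattern matches D.

D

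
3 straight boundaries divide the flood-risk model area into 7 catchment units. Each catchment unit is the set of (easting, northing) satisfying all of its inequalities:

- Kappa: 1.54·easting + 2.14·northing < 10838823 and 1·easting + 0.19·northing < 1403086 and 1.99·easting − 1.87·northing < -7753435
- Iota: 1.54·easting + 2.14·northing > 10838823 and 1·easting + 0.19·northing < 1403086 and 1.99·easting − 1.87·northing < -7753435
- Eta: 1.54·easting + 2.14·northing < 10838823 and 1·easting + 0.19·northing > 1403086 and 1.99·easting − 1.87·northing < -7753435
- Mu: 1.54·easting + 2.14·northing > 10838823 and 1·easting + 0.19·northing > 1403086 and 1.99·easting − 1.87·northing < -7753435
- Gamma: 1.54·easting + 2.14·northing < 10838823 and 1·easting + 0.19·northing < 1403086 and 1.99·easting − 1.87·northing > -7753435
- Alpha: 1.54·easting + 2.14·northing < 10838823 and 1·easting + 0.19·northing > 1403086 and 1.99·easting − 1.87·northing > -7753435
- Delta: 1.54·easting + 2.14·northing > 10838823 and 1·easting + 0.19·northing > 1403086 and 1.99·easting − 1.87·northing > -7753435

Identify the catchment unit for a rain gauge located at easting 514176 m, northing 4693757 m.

Eta

1.54·514176 + 2.14·4693757 = 10836471.020, which is < 10838823
1·514176 + 0.19·4693757 = 1405989.830, which is > 1403086
1.99·514176 − 1.87·4693757 = -7754115.350, which is < -7753435
This sign pattern matches Eta.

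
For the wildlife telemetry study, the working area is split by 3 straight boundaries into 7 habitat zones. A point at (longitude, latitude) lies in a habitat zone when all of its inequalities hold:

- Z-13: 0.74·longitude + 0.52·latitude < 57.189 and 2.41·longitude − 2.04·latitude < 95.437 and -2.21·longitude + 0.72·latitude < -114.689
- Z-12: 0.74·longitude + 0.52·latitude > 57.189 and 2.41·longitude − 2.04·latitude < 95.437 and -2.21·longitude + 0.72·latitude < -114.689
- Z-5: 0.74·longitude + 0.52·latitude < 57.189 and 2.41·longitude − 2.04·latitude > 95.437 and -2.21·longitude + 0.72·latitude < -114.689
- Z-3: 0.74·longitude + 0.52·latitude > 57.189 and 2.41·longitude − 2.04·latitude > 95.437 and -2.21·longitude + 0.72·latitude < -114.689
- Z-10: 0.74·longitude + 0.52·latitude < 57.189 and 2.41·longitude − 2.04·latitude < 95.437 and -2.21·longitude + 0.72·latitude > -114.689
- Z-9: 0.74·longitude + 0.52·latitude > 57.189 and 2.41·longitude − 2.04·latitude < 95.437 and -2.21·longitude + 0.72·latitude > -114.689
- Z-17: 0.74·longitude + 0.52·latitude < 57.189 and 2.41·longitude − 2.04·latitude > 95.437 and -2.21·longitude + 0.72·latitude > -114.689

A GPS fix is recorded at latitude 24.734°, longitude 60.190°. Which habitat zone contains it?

Z-12

0.74·60.190 + 0.52·24.734 = 57.402, which is > 57.189
2.41·60.190 − 2.04·24.734 = 94.601, which is < 95.437
-2.21·60.190 + 0.72·24.734 = -115.211, which is < -114.689
This sign pattern matches Z-12.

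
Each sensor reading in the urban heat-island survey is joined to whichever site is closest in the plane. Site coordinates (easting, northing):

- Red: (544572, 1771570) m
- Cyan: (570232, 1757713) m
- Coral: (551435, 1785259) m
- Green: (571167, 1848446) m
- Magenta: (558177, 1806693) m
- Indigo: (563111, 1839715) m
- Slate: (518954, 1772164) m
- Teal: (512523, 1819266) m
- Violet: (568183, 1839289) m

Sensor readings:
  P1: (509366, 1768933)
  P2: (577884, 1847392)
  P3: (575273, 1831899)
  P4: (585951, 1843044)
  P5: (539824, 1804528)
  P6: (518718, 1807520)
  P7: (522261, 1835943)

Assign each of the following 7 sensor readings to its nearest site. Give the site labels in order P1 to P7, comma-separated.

Slate, Green, Violet, Green, Magenta, Teal, Teal

P1 → Slate (d²=102369105.00)
P2 → Green (d²=46229005.00)
P3 → Violet (d²=104880200.00)
P4 → Green (d²=247748260.00)
P5 → Magenta (d²=341519834.00)
P6 → Teal (d²=176346541.00)
P7 → Teal (d²=372950973.00)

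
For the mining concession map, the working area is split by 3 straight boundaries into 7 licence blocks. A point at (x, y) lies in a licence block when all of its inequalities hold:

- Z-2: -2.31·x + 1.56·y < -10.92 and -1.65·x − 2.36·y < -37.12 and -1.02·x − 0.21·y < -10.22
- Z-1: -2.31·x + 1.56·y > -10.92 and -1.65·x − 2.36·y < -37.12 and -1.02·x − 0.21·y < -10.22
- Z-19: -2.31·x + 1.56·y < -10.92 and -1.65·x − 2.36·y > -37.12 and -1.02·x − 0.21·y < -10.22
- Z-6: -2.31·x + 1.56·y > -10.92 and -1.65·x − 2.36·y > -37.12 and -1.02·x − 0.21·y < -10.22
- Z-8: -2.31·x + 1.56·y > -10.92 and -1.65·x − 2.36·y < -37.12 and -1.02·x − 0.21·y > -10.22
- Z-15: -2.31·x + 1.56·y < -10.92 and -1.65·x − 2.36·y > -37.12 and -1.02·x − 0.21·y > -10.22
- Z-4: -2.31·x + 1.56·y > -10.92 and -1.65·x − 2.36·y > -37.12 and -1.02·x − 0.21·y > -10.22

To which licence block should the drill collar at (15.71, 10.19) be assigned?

Z-2

-2.31·15.71 + 1.56·10.19 = -20.394, which is < -10.92
-1.65·15.71 − 2.36·10.19 = -49.970, which is < -37.12
-1.02·15.71 − 0.21·10.19 = -18.164, which is < -10.22
This sign pattern matches Z-2.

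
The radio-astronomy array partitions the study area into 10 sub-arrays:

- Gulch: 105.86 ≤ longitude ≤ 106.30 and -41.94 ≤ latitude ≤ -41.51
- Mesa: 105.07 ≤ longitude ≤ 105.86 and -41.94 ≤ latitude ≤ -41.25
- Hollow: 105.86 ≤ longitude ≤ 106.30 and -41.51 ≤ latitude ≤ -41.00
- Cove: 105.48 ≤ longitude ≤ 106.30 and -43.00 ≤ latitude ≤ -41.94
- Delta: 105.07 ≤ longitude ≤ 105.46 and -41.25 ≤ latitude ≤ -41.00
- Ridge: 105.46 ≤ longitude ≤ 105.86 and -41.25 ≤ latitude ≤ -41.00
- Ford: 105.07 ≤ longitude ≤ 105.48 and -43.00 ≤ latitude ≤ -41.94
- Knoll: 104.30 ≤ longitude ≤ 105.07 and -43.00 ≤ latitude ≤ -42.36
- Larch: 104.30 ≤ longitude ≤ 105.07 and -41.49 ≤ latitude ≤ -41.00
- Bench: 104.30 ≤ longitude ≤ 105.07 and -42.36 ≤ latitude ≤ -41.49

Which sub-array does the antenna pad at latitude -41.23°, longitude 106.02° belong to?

The point has longitude = 106.02 and latitude = -41.23.
Only Hollow satisfies 105.86 ≤ longitude ≤ 106.30 and -41.51 ≤ latitude ≤ -41.00.

Hollow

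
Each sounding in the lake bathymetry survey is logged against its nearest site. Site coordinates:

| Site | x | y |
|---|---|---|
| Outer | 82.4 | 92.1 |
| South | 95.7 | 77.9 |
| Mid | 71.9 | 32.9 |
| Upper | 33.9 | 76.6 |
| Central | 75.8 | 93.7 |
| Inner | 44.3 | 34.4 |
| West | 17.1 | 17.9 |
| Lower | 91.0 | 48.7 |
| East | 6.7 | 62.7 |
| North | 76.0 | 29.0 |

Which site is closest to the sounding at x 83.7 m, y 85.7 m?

Squared distances to each site:
Outer: 42.650; South: 204.840; Mid: 2927.080; Upper: 2562.850; Central: 126.410; Inner: 4184.050; West: 9032.400; Lower: 1422.290; East: 6458.000; North: 3274.180.
Minimum at Outer.

Outer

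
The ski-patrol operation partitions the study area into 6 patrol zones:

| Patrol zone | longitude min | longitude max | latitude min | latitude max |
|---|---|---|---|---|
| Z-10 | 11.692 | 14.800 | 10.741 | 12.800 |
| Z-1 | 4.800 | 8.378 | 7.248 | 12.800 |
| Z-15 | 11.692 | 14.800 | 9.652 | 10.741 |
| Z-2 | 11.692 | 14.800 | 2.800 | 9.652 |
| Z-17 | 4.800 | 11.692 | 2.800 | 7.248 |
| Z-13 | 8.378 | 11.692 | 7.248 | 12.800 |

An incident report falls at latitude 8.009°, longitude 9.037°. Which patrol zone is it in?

The point has longitude = 9.037 and latitude = 8.009.
Only Z-13 satisfies 8.378 ≤ longitude ≤ 11.692 and 7.248 ≤ latitude ≤ 12.800.

Z-13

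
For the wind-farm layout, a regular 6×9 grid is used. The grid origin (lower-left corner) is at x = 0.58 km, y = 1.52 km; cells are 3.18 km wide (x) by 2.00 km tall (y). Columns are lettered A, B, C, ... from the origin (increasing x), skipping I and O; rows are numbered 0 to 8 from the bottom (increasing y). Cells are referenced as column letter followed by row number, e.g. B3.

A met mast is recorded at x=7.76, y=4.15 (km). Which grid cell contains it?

C1

Column index: ⌊(7.76 − 0.58) / 3.18⌋ = ⌊2.258⌋ = 2 → column C
Row offset from origin: ⌊(4.15 − 1.52) / 2.00⌋ = ⌊1.315⌋ = 1 → row 1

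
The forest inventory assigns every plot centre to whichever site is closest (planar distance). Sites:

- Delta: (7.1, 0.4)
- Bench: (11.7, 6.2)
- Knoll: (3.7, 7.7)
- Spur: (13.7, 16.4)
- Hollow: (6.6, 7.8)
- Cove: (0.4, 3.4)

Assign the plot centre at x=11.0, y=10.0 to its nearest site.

Squared distances to each site:
Delta: 107.370; Bench: 14.930; Knoll: 58.580; Spur: 48.250; Hollow: 24.200; Cove: 155.920.
Minimum at Bench.

Bench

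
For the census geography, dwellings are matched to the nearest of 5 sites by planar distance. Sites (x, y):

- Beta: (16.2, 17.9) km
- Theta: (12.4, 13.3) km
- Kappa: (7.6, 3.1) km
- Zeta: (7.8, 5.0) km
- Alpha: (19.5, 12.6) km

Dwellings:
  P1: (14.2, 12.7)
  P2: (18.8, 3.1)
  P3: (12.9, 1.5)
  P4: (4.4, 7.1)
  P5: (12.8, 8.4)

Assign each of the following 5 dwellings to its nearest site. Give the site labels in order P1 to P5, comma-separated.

Theta, Alpha, Kappa, Zeta, Theta

P1 → Theta (d²=3.60)
P2 → Alpha (d²=90.74)
P3 → Kappa (d²=30.65)
P4 → Zeta (d²=15.97)
P5 → Theta (d²=24.17)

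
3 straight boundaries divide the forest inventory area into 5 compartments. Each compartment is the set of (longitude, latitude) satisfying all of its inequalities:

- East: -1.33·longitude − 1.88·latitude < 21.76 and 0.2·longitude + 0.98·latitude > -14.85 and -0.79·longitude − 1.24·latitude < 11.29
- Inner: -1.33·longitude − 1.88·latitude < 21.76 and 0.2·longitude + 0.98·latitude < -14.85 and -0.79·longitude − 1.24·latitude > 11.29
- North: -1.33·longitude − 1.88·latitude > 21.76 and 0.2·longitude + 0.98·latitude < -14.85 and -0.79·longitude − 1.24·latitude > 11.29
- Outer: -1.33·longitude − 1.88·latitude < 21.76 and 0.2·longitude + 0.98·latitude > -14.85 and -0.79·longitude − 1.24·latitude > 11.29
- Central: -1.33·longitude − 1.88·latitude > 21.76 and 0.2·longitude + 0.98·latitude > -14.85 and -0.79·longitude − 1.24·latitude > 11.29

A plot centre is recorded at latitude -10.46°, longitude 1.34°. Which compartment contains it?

-1.33·1.34 − 1.88·-10.46 = 17.883, which is < 21.76
0.2·1.34 + 0.98·-10.46 = -9.983, which is > -14.85
-0.79·1.34 − 1.24·-10.46 = 11.912, which is > 11.29
This sign pattern matches Outer.

Outer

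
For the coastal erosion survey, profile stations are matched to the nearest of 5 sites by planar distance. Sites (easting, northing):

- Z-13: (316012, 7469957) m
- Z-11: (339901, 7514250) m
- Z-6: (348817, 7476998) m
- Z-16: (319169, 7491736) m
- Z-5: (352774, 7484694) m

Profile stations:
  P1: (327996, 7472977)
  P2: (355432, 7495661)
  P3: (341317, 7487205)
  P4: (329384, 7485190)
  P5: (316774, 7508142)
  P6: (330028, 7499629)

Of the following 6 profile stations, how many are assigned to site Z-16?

3

P1 → Z-13
P2 → Z-5
P3 → Z-5
P4 → Z-16
P5 → Z-16
P6 → Z-16
3 of the 6 go to Z-16.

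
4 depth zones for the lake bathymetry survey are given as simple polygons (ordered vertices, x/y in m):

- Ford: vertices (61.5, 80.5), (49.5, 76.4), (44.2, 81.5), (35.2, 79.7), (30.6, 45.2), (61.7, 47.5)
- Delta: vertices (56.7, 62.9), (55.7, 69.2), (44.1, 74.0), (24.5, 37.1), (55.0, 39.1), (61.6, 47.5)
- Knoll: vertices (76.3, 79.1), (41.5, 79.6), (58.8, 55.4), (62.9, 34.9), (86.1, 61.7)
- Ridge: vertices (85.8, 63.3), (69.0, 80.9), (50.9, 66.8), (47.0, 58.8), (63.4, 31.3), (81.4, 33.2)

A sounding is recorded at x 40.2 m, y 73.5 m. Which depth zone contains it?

Ford

Cast a ray rightward from (40.2, 73.5). For each polygon, the edges (by vertex number in listed order) whose endpoints lie on opposite sides of y = 73.5, where each meets that height, and whether that is right or left of the point:
Ford: 4–5 at x≈34.37 (left), 6–1 at x≈61.54 (right) → 1 crossing.
Delta: 2–3 at x≈45.31 (right), 3–4 at x≈43.83 (right) → 2 crossings.
Knoll: 2–3 at x≈45.86 (right), 5–1 at x≈79.45 (right) → 2 crossings.
Ridge: 1–2 at x≈76.06 (right), 2–3 at x≈59.50 (right) → 2 crossings.
Only Ford has an odd count, so the point is inside Ford.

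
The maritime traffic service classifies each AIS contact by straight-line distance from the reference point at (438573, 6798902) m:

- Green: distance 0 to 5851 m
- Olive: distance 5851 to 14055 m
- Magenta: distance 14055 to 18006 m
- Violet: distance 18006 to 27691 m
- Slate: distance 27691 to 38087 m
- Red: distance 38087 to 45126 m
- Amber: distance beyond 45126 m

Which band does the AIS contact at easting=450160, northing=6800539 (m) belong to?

Olive

Distance = √((450160−438573)² + (6800539−6798902)²) = √(134258569.000 + 2679769.000) = 11702.066 m.
5851 ≤ 11702.066 < 14055 → Olive.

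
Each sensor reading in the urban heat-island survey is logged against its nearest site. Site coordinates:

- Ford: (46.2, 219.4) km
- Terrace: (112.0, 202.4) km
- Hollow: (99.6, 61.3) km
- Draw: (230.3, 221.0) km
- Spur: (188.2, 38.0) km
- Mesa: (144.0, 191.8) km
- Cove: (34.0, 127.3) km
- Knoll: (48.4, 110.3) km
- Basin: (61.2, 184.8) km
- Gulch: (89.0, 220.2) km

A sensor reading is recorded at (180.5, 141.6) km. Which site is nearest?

Mesa

Squared distances to each site:
Ford: 24089.330; Terrace: 8388.890; Hollow: 12992.900; Draw: 8784.400; Spur: 10792.250; Mesa: 3852.290; Cove: 21666.740; Knoll: 18430.100; Basin: 16098.730; Gulch: 14550.210.
Minimum at Mesa.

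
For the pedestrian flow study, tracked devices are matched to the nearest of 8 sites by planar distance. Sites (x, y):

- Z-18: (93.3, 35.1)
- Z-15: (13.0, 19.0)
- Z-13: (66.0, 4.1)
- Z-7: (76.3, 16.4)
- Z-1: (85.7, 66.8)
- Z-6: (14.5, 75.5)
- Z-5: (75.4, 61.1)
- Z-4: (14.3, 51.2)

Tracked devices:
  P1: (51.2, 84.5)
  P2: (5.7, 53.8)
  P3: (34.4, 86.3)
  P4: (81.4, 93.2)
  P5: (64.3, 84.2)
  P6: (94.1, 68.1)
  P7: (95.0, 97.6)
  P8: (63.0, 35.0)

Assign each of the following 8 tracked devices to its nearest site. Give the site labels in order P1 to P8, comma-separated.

Z-5, Z-4, Z-6, Z-1, Z-5, Z-1, Z-1, Z-7

P1 → Z-5 (d²=1133.20)
P2 → Z-4 (d²=80.72)
P3 → Z-6 (d²=512.65)
P4 → Z-1 (d²=715.45)
P5 → Z-5 (d²=656.82)
P6 → Z-1 (d²=72.25)
P7 → Z-1 (d²=1035.13)
P8 → Z-7 (d²=522.85)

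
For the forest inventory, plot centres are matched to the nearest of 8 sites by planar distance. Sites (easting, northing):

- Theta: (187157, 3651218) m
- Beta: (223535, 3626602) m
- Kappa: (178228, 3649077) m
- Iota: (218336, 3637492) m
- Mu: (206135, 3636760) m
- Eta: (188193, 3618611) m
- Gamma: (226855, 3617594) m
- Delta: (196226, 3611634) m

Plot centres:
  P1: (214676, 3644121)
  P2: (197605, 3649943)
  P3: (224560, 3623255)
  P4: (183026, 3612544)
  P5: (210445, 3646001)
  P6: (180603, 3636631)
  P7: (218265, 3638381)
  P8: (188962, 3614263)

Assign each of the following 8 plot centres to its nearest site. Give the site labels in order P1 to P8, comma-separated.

P1 → Iota (d²=57339241.00)
P2 → Theta (d²=110786329.00)
P3 → Beta (d²=12253034.00)
P4 → Eta (d²=63506378.00)
P5 → Mu (d²=103972181.00)
P6 → Kappa (d²=160543541.00)
P7 → Iota (d²=795362.00)
P8 → Eta (d²=19496465.00)

Iota, Theta, Beta, Eta, Mu, Kappa, Iota, Eta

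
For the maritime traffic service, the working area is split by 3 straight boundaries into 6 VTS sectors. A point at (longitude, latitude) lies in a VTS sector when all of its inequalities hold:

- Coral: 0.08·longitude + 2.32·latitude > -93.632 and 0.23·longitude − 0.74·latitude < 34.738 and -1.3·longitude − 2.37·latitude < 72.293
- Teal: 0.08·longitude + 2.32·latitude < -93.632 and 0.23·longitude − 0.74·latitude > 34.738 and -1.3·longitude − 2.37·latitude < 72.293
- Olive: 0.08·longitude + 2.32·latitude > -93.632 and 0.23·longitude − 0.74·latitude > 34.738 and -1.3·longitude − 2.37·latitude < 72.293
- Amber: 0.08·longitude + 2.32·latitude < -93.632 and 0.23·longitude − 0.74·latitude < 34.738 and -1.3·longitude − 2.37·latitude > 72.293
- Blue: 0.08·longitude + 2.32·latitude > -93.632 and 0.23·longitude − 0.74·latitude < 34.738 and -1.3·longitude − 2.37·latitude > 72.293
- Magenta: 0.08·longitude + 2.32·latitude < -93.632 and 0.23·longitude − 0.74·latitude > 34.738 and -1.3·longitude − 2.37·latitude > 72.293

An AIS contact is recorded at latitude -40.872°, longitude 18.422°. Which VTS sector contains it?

0.08·18.422 + 2.32·-40.872 = -93.349, which is > -93.632
0.23·18.422 − 0.74·-40.872 = 34.482, which is < 34.738
-1.3·18.422 − 2.37·-40.872 = 72.918, which is > 72.293
This sign pattern matches Blue.

Blue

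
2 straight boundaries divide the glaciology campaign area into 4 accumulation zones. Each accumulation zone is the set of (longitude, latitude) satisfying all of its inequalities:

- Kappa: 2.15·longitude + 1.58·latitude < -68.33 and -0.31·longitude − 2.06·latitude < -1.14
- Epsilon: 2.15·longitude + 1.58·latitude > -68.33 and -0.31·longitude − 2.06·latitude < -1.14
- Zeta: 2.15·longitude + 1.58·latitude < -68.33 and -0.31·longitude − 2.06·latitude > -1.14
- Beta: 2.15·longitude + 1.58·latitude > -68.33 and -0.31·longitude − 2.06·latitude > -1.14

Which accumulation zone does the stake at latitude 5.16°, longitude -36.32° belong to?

2.15·-36.32 + 1.58·5.16 = -69.935, which is < -68.33
-0.31·-36.32 − 2.06·5.16 = 0.630, which is > -1.14
This sign pattern matches Zeta.

Zeta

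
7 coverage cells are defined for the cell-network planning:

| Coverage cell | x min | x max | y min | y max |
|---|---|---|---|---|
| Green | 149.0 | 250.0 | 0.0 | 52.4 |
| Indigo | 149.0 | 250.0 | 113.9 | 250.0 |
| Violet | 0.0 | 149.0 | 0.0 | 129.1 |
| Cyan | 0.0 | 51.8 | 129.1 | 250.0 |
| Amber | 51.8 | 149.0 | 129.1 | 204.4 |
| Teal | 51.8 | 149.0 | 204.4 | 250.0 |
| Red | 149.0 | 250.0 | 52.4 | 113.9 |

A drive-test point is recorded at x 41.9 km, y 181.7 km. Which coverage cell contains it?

The point has x = 41.9 and y = 181.7.
Only Cyan satisfies 0.0 ≤ x ≤ 51.8 and 129.1 ≤ y ≤ 250.0.

Cyan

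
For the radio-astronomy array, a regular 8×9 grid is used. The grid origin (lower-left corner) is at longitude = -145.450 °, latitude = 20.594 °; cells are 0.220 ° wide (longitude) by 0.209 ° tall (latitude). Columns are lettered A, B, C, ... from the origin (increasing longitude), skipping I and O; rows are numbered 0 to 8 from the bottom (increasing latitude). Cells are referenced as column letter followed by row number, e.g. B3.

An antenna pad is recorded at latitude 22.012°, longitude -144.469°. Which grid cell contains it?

E6

Column index: ⌊(-144.469 − -145.450) / 0.220⌋ = ⌊4.459⌋ = 4 → column E
Row offset from origin: ⌊(22.012 − 20.594) / 0.209⌋ = ⌊6.785⌋ = 6 → row 6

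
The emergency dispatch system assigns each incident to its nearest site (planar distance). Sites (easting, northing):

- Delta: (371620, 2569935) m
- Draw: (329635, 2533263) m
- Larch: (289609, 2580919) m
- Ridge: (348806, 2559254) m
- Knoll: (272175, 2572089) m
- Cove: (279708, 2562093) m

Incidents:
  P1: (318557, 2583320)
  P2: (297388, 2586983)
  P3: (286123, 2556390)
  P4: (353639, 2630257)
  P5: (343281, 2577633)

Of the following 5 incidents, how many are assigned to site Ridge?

1

P1 → Larch
P2 → Larch
P3 → Cove
P4 → Delta
P5 → Ridge
1 of the 5 goes to Ridge.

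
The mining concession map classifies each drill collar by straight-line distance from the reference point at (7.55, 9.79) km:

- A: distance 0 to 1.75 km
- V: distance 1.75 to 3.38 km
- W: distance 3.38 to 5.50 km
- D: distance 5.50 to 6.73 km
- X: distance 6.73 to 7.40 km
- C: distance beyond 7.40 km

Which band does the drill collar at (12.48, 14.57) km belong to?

X

Distance = √((12.48−7.55)² + (14.57−9.79)²) = √(24.305 + 22.848) = 6.867 km.
6.73 ≤ 6.867 < 7.40 → X.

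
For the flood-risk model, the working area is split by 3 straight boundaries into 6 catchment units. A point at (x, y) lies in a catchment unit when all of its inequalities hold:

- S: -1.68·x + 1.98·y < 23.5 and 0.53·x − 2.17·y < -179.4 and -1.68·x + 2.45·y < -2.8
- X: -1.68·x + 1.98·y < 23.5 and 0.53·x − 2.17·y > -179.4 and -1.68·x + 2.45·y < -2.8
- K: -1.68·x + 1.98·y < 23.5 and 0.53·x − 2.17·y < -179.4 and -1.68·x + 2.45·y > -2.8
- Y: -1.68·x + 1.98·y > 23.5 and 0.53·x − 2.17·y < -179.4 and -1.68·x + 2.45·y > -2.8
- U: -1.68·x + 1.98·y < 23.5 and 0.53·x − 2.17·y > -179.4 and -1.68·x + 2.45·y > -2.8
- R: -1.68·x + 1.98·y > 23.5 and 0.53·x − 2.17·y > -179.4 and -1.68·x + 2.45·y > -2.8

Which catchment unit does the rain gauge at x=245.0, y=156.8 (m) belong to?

S

-1.68·245.0 + 1.98·156.8 = -101.136, which is < 23.5
0.53·245.0 − 2.17·156.8 = -210.406, which is < -179.4
-1.68·245.0 + 2.45·156.8 = -27.440, which is < -2.8
This sign pattern matches S.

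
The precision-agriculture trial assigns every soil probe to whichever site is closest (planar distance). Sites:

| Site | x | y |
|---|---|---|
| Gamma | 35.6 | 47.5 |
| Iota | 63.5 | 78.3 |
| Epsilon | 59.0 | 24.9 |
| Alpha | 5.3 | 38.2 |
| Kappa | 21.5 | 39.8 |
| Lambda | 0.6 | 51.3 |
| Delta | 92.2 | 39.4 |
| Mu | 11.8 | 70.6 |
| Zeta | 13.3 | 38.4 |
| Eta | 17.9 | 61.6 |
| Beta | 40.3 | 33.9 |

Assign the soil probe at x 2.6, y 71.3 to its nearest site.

Mu

Squared distances to each site:
Gamma: 1655.440; Iota: 3757.810; Epsilon: 5333.920; Alpha: 1102.900; Kappa: 1349.460; Lambda: 404.000; Delta: 9045.770; Mu: 85.130; Zeta: 1196.900; Eta: 328.180; Beta: 2820.050.
Minimum at Mu.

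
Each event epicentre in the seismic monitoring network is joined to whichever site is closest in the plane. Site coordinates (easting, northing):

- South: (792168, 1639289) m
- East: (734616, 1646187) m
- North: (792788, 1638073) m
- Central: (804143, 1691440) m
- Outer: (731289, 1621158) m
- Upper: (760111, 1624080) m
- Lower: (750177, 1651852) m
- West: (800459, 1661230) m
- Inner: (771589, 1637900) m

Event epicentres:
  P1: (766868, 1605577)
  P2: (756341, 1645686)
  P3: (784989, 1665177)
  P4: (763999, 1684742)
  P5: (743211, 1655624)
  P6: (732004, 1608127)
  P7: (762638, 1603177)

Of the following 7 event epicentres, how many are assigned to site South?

0

P1 → Upper
P2 → Lower
P3 → West
P4 → Lower
P5 → Lower
P6 → Outer
P7 → Upper
0 of the 7 go to South.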